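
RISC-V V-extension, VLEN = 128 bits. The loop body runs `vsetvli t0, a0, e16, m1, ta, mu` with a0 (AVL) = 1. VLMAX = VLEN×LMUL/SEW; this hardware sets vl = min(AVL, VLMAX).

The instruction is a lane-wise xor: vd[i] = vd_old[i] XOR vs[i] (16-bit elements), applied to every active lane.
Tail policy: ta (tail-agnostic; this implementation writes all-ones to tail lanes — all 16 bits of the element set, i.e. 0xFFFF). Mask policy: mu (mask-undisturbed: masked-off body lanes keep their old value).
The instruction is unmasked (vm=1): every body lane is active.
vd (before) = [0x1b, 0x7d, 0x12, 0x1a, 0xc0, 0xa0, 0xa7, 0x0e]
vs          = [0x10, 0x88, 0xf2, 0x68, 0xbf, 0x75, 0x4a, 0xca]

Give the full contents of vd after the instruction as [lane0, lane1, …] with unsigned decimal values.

vd = [11, 65535, 65535, 65535, 65535, 65535, 65535, 65535]

VLMAX = (128 × 1) / 16 = 8 lanes
vl = min(AVL, VLMAX) = min(1, 8) = 1
vd[0] xor(0x1b,0x10) -> 0x0b
vd[1] tail/ones -> 0xffff
vd[2] tail/ones -> 0xffff
vd[3] tail/ones -> 0xffff
vd[4] tail/ones -> 0xffff
vd[5] tail/ones -> 0xffff
vd[6] tail/ones -> 0xffff
vd[7] tail/ones -> 0xffff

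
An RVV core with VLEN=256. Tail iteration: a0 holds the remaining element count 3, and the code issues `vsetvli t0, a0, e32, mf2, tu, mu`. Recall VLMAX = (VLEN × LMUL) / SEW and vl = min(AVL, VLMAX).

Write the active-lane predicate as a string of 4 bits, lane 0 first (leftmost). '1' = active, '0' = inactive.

VLMAX = VLEN×LMUL/SEW = 256×1/2/32 = 4
AVL=3 ≤ VLMAX=4, so vl = 3
bits (lane 0 leftmost): 1110

predicate = 1110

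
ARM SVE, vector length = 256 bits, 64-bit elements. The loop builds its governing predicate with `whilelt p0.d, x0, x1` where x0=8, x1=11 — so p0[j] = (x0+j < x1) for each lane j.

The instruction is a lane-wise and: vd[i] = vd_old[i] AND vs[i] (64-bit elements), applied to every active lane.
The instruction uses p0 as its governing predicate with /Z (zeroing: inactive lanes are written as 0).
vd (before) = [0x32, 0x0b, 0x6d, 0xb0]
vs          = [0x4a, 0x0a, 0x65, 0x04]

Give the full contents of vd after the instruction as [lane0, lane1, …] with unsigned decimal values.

vd = [2, 10, 101, 0]

256-bit reg / 64-bit elem → 4 lanes
whilelt: lane j active iff 8+j < 11 → j < 3 → 3 active
vd[0] and(0x32,0x4a) -> 0x02
vd[1] and(0x0b,0x0a) -> 0x0a
vd[2] and(0x6d,0x65) -> 0x65
vd[3] tail/zero -> 0x00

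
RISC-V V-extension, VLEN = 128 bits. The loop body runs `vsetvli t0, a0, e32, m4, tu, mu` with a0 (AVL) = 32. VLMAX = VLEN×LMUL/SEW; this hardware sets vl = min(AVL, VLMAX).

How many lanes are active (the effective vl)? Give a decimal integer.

vl = 16

VLMAX = (128 × 4) / 32 = 16 lanes
AVL=32 > VLMAX=16, so vl = 16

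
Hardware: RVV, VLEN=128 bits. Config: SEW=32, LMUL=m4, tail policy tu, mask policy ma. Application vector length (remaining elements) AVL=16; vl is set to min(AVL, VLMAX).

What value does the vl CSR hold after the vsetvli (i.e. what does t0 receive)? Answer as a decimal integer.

vl = 16

VLMAX = (128 × 4) / 32 = 16 lanes
vl ← min(16, 16) = 16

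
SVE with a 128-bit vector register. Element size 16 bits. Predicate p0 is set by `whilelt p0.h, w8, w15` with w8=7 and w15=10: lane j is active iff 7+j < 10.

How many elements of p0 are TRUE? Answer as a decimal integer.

vl = 3

lane count: 128 div 16 = 8
active while 7+j < 10, i.e. j ∈ [0,3) capped at 8 ⇒ 3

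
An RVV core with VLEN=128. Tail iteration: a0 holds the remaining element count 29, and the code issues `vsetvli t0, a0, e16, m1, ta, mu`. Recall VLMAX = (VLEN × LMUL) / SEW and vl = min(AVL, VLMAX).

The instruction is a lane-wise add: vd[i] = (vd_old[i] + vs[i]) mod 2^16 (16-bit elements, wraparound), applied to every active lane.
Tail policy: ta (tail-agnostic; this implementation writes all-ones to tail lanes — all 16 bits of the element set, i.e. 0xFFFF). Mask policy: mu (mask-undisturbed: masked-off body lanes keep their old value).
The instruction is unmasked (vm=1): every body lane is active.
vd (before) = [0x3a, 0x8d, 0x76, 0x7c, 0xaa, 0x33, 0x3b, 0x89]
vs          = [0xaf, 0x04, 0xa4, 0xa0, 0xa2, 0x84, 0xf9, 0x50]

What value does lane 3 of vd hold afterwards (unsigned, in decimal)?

vd[3] = 284

VLMAX = (128 × 1) / 16 = 8 lanes
AVL=29 > VLMAX=8, so vl = 8
  i=0: add(0x3a,0xaf) → 233
  i=1: add(0x8d,0x04) → 145
  i=2: add(0x76,0xa4) → 282
  i=3: add(0x7c,0xa0) → 284
  i=4: add(0xaa,0xa2) → 332
  i=5: add(0x33,0x84) → 183
  i=6: add(0x3b,0xf9) → 308
  i=7: add(0x89,0x50) → 217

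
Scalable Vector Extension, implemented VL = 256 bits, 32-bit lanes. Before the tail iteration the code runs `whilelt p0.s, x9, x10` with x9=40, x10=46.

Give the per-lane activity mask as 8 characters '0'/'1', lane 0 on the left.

lane count: 256 div 32 = 8
p0[j] = (40+j < 46); true for j=0..5 → 6 lanes set
bits (lane 0 leftmost): 11111100

predicate = 11111100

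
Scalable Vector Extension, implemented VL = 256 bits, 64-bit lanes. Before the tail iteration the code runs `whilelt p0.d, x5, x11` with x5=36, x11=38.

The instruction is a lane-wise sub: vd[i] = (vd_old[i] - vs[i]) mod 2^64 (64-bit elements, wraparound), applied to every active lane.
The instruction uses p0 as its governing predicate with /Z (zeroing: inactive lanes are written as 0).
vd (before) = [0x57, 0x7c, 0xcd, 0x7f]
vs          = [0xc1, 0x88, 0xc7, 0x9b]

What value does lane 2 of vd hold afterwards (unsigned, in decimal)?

vd[2] = 0

256-bit reg / 64-bit elem → 4 lanes
active while 36+j < 38, i.e. j ∈ [0,2) capped at 4 ⇒ 2
[0] sub(0x57,0xc1) = 0xffffffffffffff96
[1] sub(0x7c,0x88) = 0xfffffffffffffff4
[2] tail/zero = 0x00
[3] tail/zero = 0x00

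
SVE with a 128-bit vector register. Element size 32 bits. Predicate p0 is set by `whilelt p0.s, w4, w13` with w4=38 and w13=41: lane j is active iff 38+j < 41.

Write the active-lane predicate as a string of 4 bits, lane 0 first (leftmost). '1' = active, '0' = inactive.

128-bit reg / 32-bit elem → 4 lanes
p0[j] = (38+j < 41); true for j=0..2 → 3 lanes set
bits (lane 0 leftmost): 1110

predicate = 1110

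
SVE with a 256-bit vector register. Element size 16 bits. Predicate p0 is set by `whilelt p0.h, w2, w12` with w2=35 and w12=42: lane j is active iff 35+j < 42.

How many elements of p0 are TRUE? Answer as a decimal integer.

vl = 7

register lanes = 256/16 = 16
whilelt: lane j active iff 35+j < 42 → j < 7 → 7 active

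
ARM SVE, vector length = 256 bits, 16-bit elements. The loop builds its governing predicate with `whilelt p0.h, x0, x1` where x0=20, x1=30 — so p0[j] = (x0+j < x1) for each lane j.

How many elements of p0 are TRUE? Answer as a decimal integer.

lane count: 256 div 16 = 16
p0[j] = (20+j < 30); true for j=0..9 → 10 lanes set

vl = 10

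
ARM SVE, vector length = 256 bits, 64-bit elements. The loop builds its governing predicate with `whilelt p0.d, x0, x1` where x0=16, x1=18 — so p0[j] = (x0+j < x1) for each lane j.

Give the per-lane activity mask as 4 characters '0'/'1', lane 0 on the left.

predicate = 1100

256-bit reg / 64-bit elem → 4 lanes
p0[j] = (16+j < 18); true for j=0..1 → 2 lanes set
bits (lane 0 leftmost): 1100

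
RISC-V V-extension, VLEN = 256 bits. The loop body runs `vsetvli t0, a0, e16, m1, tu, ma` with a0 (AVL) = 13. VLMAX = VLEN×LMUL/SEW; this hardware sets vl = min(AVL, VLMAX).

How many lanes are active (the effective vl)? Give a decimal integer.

vl = 13

VLMAX = VLEN×LMUL/SEW = 256×1/16 = 16
AVL=13 ≤ VLMAX=16, so vl = 13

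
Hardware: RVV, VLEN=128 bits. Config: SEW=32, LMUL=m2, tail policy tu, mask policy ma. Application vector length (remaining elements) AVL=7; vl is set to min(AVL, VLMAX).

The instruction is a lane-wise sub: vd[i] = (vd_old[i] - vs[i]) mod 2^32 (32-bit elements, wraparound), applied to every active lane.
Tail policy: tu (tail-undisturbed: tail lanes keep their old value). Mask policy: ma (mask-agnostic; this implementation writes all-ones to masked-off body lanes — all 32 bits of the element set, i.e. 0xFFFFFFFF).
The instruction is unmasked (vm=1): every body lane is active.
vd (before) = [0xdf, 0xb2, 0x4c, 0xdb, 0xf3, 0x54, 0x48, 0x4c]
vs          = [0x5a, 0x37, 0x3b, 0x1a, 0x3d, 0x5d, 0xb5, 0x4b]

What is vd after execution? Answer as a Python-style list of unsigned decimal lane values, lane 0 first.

VLMAX = (128 × 2) / 32 = 8 lanes
AVL=7 ≤ VLMAX=8, so vl = 7
lane  0: sub(0xdf,0x5a) ⇒ 0x85
lane  1: sub(0xb2,0x37) ⇒ 0x7b
lane  2: sub(0x4c,0x3b) ⇒ 0x11
lane  3: sub(0xdb,0x1a) ⇒ 0xc1
lane  4: sub(0xf3,0x3d) ⇒ 0xb6
lane  5: sub(0x54,0x5d) ⇒ 0xfffffff7
lane  6: sub(0x48,0xb5) ⇒ 0xffffff93
lane  7: tail/keep ⇒ 0x4c

vd = [133, 123, 17, 193, 182, 4294967287, 4294967187, 76]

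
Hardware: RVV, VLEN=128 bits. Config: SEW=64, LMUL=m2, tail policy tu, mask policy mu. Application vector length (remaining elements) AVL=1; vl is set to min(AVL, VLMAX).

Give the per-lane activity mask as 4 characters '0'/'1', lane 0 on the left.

predicate = 1000

lanes per group: 128·2/64 = 4
AVL=1 ≤ VLMAX=4, so vl = 1
bits (lane 0 leftmost): 1000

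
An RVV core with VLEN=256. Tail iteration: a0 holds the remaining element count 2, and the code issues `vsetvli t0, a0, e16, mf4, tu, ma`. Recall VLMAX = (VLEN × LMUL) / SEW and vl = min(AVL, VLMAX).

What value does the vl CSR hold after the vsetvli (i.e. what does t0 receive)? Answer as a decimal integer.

vl = 2

VLMAX = (256 × 1/4) / 16 = 4 lanes
vl = min(AVL, VLMAX) = min(2, 4) = 2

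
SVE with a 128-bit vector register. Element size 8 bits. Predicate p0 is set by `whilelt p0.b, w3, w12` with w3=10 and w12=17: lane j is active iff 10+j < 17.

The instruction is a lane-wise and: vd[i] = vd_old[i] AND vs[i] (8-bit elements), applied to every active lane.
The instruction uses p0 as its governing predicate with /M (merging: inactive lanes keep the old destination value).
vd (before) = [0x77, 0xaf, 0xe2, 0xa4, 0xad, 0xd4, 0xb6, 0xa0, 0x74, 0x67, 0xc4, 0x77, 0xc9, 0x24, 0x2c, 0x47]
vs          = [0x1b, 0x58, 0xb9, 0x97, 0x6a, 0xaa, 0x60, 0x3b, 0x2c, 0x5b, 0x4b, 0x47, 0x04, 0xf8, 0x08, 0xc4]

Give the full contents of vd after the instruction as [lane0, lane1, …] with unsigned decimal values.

vd = [19, 8, 160, 132, 40, 128, 32, 160, 116, 103, 196, 119, 201, 36, 44, 71]

lane count: 128 div 8 = 16
p0[j] = (10+j < 17); true for j=0..6 → 7 lanes set
[0] and(0x77,0x1b) = 0x13
[1] and(0xaf,0x58) = 0x08
[2] and(0xe2,0xb9) = 0xa0
[3] and(0xa4,0x97) = 0x84
[4] and(0xad,0x6a) = 0x28
[5] and(0xd4,0xaa) = 0x80
[6] and(0xb6,0x60) = 0x20
[7] tail/keep = 0xa0
[8] tail/keep = 0x74
[9] tail/keep = 0x67
[10] tail/keep = 0xc4
[11] tail/keep = 0x77
[12] tail/keep = 0xc9
[13] tail/keep = 0x24
[14] tail/keep = 0x2c
[15] tail/keep = 0x47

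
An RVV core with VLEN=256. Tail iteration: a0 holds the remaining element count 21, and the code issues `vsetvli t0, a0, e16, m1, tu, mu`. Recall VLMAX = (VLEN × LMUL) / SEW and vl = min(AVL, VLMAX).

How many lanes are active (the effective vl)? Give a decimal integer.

vl = 16

VLMAX = VLEN×LMUL/SEW = 256×1/16 = 16
vl ← min(21, 16) = 16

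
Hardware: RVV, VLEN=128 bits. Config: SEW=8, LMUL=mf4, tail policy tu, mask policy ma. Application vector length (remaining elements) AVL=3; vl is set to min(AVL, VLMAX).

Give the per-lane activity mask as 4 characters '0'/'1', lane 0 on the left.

predicate = 1110

lanes per group: 128·1/4/8 = 4
AVL=3 ≤ VLMAX=4, so vl = 3
bits (lane 0 leftmost): 1110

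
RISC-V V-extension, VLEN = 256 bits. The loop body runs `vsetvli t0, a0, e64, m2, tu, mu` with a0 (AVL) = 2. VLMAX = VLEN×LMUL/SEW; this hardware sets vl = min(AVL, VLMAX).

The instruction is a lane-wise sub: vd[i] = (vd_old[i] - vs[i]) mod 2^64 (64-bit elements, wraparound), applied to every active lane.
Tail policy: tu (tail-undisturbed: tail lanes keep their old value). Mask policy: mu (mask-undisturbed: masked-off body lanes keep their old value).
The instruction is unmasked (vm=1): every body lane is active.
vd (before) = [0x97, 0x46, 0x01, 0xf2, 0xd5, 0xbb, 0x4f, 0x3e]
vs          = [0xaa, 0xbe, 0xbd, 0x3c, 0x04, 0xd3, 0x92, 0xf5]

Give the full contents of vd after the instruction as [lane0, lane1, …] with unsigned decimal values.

vd = [18446744073709551597, 18446744073709551496, 1, 242, 213, 187, 79, 62]

lanes per group: 256·2/64 = 8
AVL=2 ≤ VLMAX=8, so vl = 2
[0] sub(0x97,0xaa) = 0xffffffffffffffed
[1] sub(0x46,0xbe) = 0xffffffffffffff88
[2] tail/keep = 0x01
[3] tail/keep = 0xf2
[4] tail/keep = 0xd5
[5] tail/keep = 0xbb
[6] tail/keep = 0x4f
[7] tail/keep = 0x3e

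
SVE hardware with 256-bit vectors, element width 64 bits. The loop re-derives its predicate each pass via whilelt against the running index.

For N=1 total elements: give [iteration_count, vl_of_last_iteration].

256-bit reg / 64-bit elem → 4 lanes
iterations = ceil(1/4) = 1; final-pass vl = 1

[iterations, last_vl] = [1, 1]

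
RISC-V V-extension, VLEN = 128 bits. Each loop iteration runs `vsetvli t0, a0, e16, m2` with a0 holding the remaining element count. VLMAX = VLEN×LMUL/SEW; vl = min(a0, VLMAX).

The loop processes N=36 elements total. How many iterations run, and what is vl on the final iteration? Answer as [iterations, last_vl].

VLMAX = (128 × 2) / 16 = 16 lanes
36 elements at 16/iter → 3 passes, remainder 4 on the last

[iterations, last_vl] = [3, 4]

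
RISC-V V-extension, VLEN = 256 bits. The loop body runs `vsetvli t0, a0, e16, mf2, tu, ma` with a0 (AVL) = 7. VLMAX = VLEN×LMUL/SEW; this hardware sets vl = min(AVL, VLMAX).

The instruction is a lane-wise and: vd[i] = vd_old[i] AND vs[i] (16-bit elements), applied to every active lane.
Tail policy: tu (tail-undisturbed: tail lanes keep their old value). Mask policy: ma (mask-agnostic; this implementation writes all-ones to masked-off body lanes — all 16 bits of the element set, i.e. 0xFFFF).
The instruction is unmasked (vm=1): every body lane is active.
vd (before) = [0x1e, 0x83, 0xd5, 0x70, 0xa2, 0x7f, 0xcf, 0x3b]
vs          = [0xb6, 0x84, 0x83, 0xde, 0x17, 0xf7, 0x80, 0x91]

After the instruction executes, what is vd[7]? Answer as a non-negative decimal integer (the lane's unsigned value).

vd[7] = 59

VLMAX = VLEN×LMUL/SEW = 256×1/2/16 = 8
AVL=7 ≤ VLMAX=8, so vl = 7
lane  0: and(0x1e,0xb6) ⇒ 0x16
lane  1: and(0x83,0x84) ⇒ 0x80
lane  2: and(0xd5,0x83) ⇒ 0x81
lane  3: and(0x70,0xde) ⇒ 0x50
lane  4: and(0xa2,0x17) ⇒ 0x02
lane  5: and(0x7f,0xf7) ⇒ 0x77
lane  6: and(0xcf,0x80) ⇒ 0x80
lane  7: tail/keep ⇒ 0x3b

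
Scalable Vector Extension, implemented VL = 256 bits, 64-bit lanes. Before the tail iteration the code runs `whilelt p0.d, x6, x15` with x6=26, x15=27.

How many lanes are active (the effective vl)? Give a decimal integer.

256-bit reg / 64-bit elem → 4 lanes
whilelt: lane j active iff 26+j < 27 → j < 1 → 1 active

vl = 1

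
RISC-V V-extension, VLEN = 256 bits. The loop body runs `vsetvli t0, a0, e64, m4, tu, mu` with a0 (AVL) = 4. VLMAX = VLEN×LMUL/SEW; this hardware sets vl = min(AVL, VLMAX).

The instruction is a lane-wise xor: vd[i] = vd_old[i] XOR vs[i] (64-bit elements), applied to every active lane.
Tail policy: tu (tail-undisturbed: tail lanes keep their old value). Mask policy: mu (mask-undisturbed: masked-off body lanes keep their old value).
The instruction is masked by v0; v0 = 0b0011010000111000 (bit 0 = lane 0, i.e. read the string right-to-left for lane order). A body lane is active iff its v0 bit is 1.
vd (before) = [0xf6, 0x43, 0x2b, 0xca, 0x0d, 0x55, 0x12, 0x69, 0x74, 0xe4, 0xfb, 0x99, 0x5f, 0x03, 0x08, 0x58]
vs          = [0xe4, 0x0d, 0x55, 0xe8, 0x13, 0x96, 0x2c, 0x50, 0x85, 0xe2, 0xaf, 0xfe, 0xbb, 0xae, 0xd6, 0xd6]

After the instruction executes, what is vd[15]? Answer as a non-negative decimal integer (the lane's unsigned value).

vd[15] = 88

VLMAX = (256 × 4) / 64 = 16 lanes
vl = min(AVL, VLMAX) = min(4, 16) = 4
vd[0] mask-off/keep -> 0xf6
vd[1] mask-off/keep -> 0x43
vd[2] mask-off/keep -> 0x2b
vd[3] xor(0xca,0xe8) -> 0x22
vd[4] tail/keep -> 0x0d
vd[5] tail/keep -> 0x55
vd[6] tail/keep -> 0x12
vd[7] tail/keep -> 0x69
vd[8] tail/keep -> 0x74
vd[9] tail/keep -> 0xe4
vd[10] tail/keep -> 0xfb
vd[11] tail/keep -> 0x99
vd[12] tail/keep -> 0x5f
vd[13] tail/keep -> 0x03
vd[14] tail/keep -> 0x08
vd[15] tail/keep -> 0x58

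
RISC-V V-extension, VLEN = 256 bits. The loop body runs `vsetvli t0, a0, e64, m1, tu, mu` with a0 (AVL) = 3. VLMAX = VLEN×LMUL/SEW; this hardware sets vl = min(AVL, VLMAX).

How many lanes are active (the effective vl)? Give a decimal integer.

vl = 3

VLMAX = (256 × 1) / 64 = 4 lanes
vl = min(AVL, VLMAX) = min(3, 4) = 3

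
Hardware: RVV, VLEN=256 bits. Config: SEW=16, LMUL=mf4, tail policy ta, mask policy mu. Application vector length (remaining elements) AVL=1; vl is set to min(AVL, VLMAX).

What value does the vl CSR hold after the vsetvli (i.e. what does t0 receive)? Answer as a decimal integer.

vl = 1

VLMAX = VLEN×LMUL/SEW = 256×1/4/16 = 4
vl = min(AVL, VLMAX) = min(1, 4) = 1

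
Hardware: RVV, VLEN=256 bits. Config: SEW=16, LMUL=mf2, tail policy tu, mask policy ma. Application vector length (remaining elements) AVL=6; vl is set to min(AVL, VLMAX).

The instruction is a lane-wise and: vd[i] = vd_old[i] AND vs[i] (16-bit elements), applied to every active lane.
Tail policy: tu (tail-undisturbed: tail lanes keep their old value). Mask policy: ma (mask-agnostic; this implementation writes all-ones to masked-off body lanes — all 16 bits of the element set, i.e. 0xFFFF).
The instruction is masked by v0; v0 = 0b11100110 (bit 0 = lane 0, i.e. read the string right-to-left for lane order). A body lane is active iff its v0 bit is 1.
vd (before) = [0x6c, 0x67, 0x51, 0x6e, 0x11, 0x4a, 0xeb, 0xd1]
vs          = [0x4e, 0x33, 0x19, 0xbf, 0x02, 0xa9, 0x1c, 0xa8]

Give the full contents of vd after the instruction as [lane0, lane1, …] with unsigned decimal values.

vd = [65535, 35, 17, 65535, 65535, 8, 235, 209]

VLMAX = (256 × 1/2) / 16 = 8 lanes
vl = min(AVL, VLMAX) = min(6, 8) = 6
[0] mask-off/ones = 0xffff
[1] and(0x67,0x33) = 0x23
[2] and(0x51,0x19) = 0x11
[3] mask-off/ones = 0xffff
[4] mask-off/ones = 0xffff
[5] and(0x4a,0xa9) = 0x08
[6] tail/keep = 0xeb
[7] tail/keep = 0xd1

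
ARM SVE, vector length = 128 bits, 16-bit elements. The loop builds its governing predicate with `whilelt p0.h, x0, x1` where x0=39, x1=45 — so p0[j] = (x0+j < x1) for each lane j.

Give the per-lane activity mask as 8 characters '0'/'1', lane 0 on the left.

lane count: 128 div 16 = 8
whilelt: lane j active iff 39+j < 45 → j < 6 → 6 active
bits (lane 0 leftmost): 11111100

predicate = 11111100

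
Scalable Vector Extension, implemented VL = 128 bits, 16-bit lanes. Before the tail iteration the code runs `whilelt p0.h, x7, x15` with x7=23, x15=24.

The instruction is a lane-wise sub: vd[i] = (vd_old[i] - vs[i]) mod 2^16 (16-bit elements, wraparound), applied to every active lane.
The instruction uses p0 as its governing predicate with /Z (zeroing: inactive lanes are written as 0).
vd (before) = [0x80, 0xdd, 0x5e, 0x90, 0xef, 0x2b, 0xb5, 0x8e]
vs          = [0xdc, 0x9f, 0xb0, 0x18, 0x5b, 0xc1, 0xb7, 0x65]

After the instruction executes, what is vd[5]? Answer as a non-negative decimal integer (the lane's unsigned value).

128-bit reg / 16-bit elem → 8 lanes
whilelt: lane j active iff 23+j < 24 → j < 1 → 1 active
vd[0] sub(0x80,0xdc) -> 0xffa4
vd[1] tail/zero -> 0x00
vd[2] tail/zero -> 0x00
vd[3] tail/zero -> 0x00
vd[4] tail/zero -> 0x00
vd[5] tail/zero -> 0x00
vd[6] tail/zero -> 0x00
vd[7] tail/zero -> 0x00

vd[5] = 0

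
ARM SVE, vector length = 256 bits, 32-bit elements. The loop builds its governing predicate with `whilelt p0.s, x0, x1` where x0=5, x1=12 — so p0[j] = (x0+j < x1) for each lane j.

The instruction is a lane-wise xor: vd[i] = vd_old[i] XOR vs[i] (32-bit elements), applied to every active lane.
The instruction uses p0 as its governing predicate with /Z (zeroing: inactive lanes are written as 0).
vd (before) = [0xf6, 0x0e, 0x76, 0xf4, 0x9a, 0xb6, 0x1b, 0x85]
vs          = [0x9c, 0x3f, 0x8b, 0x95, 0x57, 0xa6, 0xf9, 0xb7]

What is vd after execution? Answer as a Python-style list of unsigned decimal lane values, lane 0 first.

lane count: 256 div 32 = 8
whilelt: lane j active iff 5+j < 12 → j < 7 → 7 active
vd[0] xor(0xf6,0x9c) -> 0x6a
vd[1] xor(0x0e,0x3f) -> 0x31
vd[2] xor(0x76,0x8b) -> 0xfd
vd[3] xor(0xf4,0x95) -> 0x61
vd[4] xor(0x9a,0x57) -> 0xcd
vd[5] xor(0xb6,0xa6) -> 0x10
vd[6] xor(0x1b,0xf9) -> 0xe2
vd[7] tail/zero -> 0x00

vd = [106, 49, 253, 97, 205, 16, 226, 0]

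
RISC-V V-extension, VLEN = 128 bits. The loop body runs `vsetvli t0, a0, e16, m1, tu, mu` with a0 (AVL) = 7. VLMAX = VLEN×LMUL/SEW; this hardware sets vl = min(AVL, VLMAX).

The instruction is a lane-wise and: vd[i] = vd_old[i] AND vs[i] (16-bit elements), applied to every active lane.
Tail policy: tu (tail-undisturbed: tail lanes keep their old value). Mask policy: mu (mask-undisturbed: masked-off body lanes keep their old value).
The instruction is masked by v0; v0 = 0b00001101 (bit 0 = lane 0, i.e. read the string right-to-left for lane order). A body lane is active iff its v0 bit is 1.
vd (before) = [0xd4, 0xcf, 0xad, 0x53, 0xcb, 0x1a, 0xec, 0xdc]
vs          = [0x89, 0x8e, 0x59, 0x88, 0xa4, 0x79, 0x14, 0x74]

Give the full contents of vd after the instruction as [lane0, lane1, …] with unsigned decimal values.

vd = [128, 207, 9, 0, 203, 26, 236, 220]

lanes per group: 128·1/16 = 8
vl ← min(7, 8) = 7
vd[0] and(0xd4,0x89) -> 0x80
vd[1] mask-off/keep -> 0xcf
vd[2] and(0xad,0x59) -> 0x09
vd[3] and(0x53,0x88) -> 0x00
vd[4] mask-off/keep -> 0xcb
vd[5] mask-off/keep -> 0x1a
vd[6] mask-off/keep -> 0xec
vd[7] tail/keep -> 0xdc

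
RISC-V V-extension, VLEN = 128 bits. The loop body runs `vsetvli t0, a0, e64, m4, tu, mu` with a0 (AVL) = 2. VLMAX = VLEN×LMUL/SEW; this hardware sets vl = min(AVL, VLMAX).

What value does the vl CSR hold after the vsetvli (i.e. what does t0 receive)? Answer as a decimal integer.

lanes per group: 128·4/64 = 8
vl = min(AVL, VLMAX) = min(2, 8) = 2

vl = 2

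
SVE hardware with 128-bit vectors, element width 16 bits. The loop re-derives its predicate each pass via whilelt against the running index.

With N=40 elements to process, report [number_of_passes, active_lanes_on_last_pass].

lane count: 128 div 16 = 8
iterations = ceil(40/8) = 5; final-pass vl = 8

[iterations, last_vl] = [5, 8]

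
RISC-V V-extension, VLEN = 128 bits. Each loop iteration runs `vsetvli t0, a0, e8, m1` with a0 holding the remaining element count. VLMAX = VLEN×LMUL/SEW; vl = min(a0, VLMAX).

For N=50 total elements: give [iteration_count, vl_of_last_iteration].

VLMAX = (128 × 1) / 8 = 16 lanes
iterations = ceil(50/16) = 4; final-pass vl = 2

[iterations, last_vl] = [4, 2]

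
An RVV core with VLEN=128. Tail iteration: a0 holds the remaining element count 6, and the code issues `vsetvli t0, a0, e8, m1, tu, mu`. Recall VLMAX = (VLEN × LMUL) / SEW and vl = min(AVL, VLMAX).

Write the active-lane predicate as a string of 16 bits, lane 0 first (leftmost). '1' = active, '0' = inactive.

predicate = 1111110000000000

VLMAX = VLEN×LMUL/SEW = 128×1/8 = 16
vl = min(AVL, VLMAX) = min(6, 16) = 6
bits (lane 0 leftmost): 1111110000000000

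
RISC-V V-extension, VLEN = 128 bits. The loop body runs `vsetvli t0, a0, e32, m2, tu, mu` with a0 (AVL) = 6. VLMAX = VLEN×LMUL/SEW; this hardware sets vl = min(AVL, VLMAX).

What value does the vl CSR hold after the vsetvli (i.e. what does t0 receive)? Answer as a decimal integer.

VLMAX = (128 × 2) / 32 = 8 lanes
vl = min(AVL, VLMAX) = min(6, 8) = 6

vl = 6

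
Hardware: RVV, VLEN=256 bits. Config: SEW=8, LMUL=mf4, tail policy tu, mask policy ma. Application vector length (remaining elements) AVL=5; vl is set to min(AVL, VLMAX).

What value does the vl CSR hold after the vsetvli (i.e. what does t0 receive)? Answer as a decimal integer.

vl = 5

VLMAX = VLEN×LMUL/SEW = 256×1/4/8 = 8
AVL=5 ≤ VLMAX=8, so vl = 5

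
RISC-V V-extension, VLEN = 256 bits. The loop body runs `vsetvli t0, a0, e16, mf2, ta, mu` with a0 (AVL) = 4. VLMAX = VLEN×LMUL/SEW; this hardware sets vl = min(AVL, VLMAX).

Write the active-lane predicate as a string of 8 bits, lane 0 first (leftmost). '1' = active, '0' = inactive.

predicate = 11110000

lanes per group: 256·1/2/16 = 8
vl = min(AVL, VLMAX) = min(4, 8) = 4
bits (lane 0 leftmost): 11110000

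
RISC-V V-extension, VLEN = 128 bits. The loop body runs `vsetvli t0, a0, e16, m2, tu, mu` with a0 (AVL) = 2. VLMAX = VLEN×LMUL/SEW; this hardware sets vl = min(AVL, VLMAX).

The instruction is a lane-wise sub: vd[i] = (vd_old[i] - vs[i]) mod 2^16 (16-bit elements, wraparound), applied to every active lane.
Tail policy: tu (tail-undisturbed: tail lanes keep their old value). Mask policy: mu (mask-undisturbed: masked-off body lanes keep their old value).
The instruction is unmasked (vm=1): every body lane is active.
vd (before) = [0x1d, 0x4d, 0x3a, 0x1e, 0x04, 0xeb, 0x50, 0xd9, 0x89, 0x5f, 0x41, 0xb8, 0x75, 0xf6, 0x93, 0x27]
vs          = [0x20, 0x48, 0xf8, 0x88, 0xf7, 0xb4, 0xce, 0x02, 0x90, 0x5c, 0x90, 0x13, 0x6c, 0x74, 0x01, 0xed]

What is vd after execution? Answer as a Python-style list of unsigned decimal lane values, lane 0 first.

VLMAX = (128 × 2) / 16 = 16 lanes
vl ← min(2, 16) = 2
[0] sub(0x1d,0x20) = 0xfffd
[1] sub(0x4d,0x48) = 0x05
[2] tail/keep = 0x3a
[3] tail/keep = 0x1e
[4] tail/keep = 0x04
[5] tail/keep = 0xeb
[6] tail/keep = 0x50
[7] tail/keep = 0xd9
[8] tail/keep = 0x89
[9] tail/keep = 0x5f
[10] tail/keep = 0x41
[11] tail/keep = 0xb8
[12] tail/keep = 0x75
[13] tail/keep = 0xf6
[14] tail/keep = 0x93
[15] tail/keep = 0x27

vd = [65533, 5, 58, 30, 4, 235, 80, 217, 137, 95, 65, 184, 117, 246, 147, 39]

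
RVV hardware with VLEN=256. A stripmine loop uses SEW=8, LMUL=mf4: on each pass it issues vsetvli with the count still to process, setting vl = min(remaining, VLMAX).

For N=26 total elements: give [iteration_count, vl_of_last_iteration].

[iterations, last_vl] = [4, 2]

VLMAX = (256 × 1/4) / 8 = 8 lanes
iterations = ceil(26/8) = 4; final-pass vl = 2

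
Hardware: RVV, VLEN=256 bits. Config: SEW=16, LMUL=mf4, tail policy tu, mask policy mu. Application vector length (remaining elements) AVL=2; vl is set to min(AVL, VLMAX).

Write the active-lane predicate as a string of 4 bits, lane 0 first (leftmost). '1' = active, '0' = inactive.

lanes per group: 256·1/4/16 = 4
vl = min(AVL, VLMAX) = min(2, 4) = 2
bits (lane 0 leftmost): 1100

predicate = 1100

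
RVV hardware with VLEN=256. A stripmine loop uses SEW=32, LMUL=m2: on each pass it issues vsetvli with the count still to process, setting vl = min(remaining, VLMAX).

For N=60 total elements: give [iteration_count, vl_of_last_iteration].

VLMAX = (256 × 2) / 32 = 16 lanes
60 elements at 16/iter → 4 passes, remainder 12 on the last

[iterations, last_vl] = [4, 12]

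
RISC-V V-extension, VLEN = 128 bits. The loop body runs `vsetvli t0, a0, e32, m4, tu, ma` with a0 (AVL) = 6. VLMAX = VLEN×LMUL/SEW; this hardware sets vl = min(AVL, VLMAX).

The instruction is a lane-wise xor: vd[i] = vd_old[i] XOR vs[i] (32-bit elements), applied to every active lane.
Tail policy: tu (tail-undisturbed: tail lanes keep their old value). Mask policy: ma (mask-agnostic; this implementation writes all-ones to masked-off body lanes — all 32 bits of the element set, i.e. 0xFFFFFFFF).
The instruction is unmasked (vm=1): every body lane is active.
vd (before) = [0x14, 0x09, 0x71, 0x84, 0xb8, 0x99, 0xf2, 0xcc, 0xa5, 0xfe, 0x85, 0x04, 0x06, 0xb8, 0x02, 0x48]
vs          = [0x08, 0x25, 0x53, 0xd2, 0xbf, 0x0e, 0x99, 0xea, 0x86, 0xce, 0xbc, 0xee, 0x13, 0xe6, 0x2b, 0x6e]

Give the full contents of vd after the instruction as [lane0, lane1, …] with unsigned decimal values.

VLMAX = VLEN×LMUL/SEW = 128×4/32 = 16
vl = min(AVL, VLMAX) = min(6, 16) = 6
vd[0] xor(0x14,0x08) -> 0x1c
vd[1] xor(0x09,0x25) -> 0x2c
vd[2] xor(0x71,0x53) -> 0x22
vd[3] xor(0x84,0xd2) -> 0x56
vd[4] xor(0xb8,0xbf) -> 0x07
vd[5] xor(0x99,0x0e) -> 0x97
vd[6] tail/keep -> 0xf2
vd[7] tail/keep -> 0xcc
vd[8] tail/keep -> 0xa5
vd[9] tail/keep -> 0xfe
vd[10] tail/keep -> 0x85
vd[11] tail/keep -> 0x04
vd[12] tail/keep -> 0x06
vd[13] tail/keep -> 0xb8
vd[14] tail/keep -> 0x02
vd[15] tail/keep -> 0x48

vd = [28, 44, 34, 86, 7, 151, 242, 204, 165, 254, 133, 4, 6, 184, 2, 72]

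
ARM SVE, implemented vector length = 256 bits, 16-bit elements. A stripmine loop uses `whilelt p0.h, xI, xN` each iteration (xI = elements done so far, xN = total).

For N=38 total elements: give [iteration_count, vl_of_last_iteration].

[iterations, last_vl] = [3, 6]

register lanes = 256/16 = 16
38 elements at 16/iter → 3 passes, remainder 6 on the last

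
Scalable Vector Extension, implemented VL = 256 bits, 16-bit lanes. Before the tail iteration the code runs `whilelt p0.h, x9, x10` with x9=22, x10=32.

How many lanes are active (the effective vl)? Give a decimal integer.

vl = 10

256-bit reg / 16-bit elem → 16 lanes
p0[j] = (22+j < 32); true for j=0..9 → 10 lanes set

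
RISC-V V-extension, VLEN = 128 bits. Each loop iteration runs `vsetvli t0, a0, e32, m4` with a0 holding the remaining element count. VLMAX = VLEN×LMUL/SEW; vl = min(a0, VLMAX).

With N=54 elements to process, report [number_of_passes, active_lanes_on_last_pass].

[iterations, last_vl] = [4, 6]

lanes per group: 128·4/32 = 16
iterations = ceil(54/16) = 4; final-pass vl = 6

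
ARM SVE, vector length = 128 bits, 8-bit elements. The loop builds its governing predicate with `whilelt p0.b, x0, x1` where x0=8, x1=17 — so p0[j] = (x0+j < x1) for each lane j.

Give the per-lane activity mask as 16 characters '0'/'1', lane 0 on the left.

predicate = 1111111110000000

128-bit reg / 8-bit elem → 16 lanes
whilelt: lane j active iff 8+j < 17 → j < 9 → 9 active
bits (lane 0 leftmost): 1111111110000000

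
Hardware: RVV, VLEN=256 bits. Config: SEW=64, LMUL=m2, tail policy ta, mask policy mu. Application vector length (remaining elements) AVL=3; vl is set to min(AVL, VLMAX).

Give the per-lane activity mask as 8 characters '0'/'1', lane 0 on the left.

predicate = 11100000

lanes per group: 256·2/64 = 8
vl ← min(3, 8) = 3
bits (lane 0 leftmost): 11100000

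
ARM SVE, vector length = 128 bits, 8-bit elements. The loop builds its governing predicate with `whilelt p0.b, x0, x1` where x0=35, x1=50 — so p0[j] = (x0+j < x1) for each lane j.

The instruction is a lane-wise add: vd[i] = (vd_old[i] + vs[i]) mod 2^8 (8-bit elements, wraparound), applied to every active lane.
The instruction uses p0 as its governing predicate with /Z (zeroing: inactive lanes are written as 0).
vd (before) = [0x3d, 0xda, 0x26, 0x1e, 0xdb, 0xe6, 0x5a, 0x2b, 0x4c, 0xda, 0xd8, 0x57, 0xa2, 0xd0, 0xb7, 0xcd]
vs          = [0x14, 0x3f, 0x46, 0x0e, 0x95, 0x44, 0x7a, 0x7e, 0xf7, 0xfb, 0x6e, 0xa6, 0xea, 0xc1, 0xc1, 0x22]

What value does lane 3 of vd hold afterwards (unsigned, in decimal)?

vd[3] = 44

lane count: 128 div 8 = 16
whilelt: lane j active iff 35+j < 50 → j < 15 → 15 active
[0] add(0x3d,0x14) = 0x51
[1] add(0xda,0x3f) = 0x19
[2] add(0x26,0x46) = 0x6c
[3] add(0x1e,0x0e) = 0x2c
[4] add(0xdb,0x95) = 0x70
[5] add(0xe6,0x44) = 0x2a
[6] add(0x5a,0x7a) = 0xd4
[7] add(0x2b,0x7e) = 0xa9
[8] add(0x4c,0xf7) = 0x43
[9] add(0xda,0xfb) = 0xd5
[10] add(0xd8,0x6e) = 0x46
[11] add(0x57,0xa6) = 0xfd
[12] add(0xa2,0xea) = 0x8c
[13] add(0xd0,0xc1) = 0x91
[14] add(0xb7,0xc1) = 0x78
[15] tail/zero = 0x00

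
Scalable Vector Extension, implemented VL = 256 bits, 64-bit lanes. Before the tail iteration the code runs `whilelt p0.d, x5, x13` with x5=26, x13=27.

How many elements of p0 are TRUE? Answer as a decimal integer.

register lanes = 256/64 = 4
whilelt: lane j active iff 26+j < 27 → j < 1 → 1 active

vl = 1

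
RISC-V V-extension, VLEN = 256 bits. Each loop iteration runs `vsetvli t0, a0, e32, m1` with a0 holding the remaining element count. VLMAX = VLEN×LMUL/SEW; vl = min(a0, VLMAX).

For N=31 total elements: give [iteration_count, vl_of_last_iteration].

VLMAX = VLEN×LMUL/SEW = 256×1/32 = 8
31 elements at 8/iter → 4 passes, remainder 7 on the last

[iterations, last_vl] = [4, 7]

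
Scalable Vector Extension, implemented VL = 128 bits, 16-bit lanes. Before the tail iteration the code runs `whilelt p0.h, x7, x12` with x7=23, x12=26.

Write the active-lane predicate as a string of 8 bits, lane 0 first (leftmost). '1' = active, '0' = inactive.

register lanes = 128/16 = 8
whilelt: lane j active iff 23+j < 26 → j < 3 → 3 active
bits (lane 0 leftmost): 11100000

predicate = 11100000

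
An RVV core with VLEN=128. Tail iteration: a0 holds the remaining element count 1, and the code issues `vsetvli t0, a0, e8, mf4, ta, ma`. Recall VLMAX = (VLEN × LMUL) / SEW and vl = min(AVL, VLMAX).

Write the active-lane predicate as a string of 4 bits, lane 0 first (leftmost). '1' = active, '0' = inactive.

predicate = 1000

VLMAX = VLEN×LMUL/SEW = 128×1/4/8 = 4
vl ← min(1, 4) = 1
bits (lane 0 leftmost): 1000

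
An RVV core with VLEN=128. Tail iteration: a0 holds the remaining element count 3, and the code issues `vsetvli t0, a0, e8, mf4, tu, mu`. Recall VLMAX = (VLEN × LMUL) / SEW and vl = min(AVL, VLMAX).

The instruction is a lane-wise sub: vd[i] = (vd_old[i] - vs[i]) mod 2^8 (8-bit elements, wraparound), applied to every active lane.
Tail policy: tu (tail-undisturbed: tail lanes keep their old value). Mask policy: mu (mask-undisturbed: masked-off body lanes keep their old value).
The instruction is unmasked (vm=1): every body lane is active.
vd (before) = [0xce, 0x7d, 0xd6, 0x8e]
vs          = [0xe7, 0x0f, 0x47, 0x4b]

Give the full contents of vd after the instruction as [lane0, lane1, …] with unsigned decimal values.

lanes per group: 128·1/4/8 = 4
vl = min(AVL, VLMAX) = min(3, 4) = 3
[0] sub(0xce,0xe7) = 0xe7
[1] sub(0x7d,0x0f) = 0x6e
[2] sub(0xd6,0x47) = 0x8f
[3] tail/keep = 0x8e

vd = [231, 110, 143, 142]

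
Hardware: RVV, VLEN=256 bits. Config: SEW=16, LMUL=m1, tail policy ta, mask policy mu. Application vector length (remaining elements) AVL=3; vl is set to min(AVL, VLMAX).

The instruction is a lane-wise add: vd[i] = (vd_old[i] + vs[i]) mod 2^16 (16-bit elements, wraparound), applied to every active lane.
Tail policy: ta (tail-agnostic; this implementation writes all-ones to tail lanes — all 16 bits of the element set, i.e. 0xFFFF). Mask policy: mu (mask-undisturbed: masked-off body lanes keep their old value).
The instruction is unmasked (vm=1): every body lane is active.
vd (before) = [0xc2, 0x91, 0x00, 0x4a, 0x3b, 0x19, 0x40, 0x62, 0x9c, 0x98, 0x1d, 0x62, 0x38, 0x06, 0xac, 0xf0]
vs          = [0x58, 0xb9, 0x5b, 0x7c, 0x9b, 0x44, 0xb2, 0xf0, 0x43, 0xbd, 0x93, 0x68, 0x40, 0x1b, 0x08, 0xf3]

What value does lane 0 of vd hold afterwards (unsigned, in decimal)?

vd[0] = 282

VLMAX = VLEN×LMUL/SEW = 256×1/16 = 16
vl ← min(3, 16) = 3
vd[0] add(0xc2,0x58) -> 0x11a
vd[1] add(0x91,0xb9) -> 0x14a
vd[2] add(0x00,0x5b) -> 0x5b
vd[3] tail/ones -> 0xffff
vd[4] tail/ones -> 0xffff
vd[5] tail/ones -> 0xffff
vd[6] tail/ones -> 0xffff
vd[7] tail/ones -> 0xffff
vd[8] tail/ones -> 0xffff
vd[9] tail/ones -> 0xffff
vd[10] tail/ones -> 0xffff
vd[11] tail/ones -> 0xffff
vd[12] tail/ones -> 0xffff
vd[13] tail/ones -> 0xffff
vd[14] tail/ones -> 0xffff
vd[15] tail/ones -> 0xffff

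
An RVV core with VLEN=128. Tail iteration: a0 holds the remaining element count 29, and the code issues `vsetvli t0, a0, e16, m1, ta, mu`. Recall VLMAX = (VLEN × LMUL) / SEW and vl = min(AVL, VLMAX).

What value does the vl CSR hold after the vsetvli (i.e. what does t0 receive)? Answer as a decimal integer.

lanes per group: 128·1/16 = 8
vl ← min(29, 8) = 8

vl = 8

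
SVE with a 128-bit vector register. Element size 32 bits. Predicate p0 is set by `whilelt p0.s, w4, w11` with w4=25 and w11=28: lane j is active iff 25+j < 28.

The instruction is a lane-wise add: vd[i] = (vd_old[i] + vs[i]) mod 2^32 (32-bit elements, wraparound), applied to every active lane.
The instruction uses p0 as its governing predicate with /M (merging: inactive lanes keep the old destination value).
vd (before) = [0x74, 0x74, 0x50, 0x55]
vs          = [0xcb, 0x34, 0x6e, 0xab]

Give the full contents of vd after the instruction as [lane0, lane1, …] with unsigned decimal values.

lane count: 128 div 32 = 4
p0[j] = (25+j < 28); true for j=0..2 → 3 lanes set
[0] add(0x74,0xcb) = 0x13f
[1] add(0x74,0x34) = 0xa8
[2] add(0x50,0x6e) = 0xbe
[3] tail/keep = 0x55

vd = [319, 168, 190, 85]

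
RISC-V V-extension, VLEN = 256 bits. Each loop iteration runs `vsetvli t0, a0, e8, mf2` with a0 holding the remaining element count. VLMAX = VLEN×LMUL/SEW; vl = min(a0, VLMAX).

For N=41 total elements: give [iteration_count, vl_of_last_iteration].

VLMAX = (256 × 1/2) / 8 = 16 lanes
iterations = ceil(41/16) = 3; final-pass vl = 9

[iterations, last_vl] = [3, 9]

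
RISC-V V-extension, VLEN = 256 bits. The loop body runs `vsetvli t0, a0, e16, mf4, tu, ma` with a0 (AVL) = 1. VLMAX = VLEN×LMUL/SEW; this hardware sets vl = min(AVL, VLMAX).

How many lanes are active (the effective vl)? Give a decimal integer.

VLMAX = VLEN×LMUL/SEW = 256×1/4/16 = 4
vl = min(AVL, VLMAX) = min(1, 4) = 1

vl = 1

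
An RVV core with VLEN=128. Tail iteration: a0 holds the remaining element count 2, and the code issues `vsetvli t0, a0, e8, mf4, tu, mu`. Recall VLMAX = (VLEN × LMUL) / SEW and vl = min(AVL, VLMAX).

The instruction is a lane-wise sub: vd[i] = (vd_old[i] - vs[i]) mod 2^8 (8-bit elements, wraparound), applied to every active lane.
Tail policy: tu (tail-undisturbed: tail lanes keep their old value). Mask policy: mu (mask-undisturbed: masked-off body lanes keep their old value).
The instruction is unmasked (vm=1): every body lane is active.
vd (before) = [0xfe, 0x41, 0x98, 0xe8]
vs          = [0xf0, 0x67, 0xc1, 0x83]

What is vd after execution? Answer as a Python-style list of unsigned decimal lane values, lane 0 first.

VLMAX = (128 × 1/4) / 8 = 4 lanes
AVL=2 ≤ VLMAX=4, so vl = 2
[0] sub(0xfe,0xf0) = 0x0e
[1] sub(0x41,0x67) = 0xda
[2] tail/keep = 0x98
[3] tail/keep = 0xe8

vd = [14, 218, 152, 232]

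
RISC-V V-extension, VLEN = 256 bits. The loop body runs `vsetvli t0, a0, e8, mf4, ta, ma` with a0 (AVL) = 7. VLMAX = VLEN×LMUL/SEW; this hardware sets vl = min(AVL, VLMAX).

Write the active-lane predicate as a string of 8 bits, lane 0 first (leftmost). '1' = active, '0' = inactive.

lanes per group: 256·1/4/8 = 8
AVL=7 ≤ VLMAX=8, so vl = 7
bits (lane 0 leftmost): 11111110

predicate = 11111110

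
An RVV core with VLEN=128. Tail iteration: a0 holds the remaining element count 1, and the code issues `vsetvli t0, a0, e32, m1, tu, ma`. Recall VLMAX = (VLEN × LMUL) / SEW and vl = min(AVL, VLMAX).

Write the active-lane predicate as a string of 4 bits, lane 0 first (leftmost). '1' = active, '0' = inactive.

predicate = 1000

VLMAX = VLEN×LMUL/SEW = 128×1/32 = 4
vl ← min(1, 4) = 1
bits (lane 0 leftmost): 1000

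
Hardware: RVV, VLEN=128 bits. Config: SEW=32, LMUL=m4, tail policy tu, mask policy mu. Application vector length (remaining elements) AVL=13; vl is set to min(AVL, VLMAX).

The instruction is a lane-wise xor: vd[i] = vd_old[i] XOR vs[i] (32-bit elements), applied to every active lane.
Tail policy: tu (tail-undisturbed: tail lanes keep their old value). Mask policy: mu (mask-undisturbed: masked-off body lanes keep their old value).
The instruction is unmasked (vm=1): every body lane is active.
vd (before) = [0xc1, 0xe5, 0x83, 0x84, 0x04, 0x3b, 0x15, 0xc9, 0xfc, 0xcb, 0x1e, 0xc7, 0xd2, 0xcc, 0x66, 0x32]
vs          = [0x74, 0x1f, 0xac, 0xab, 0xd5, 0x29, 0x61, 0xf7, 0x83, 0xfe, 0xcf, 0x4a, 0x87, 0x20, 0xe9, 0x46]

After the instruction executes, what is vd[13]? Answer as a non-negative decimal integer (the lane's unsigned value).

VLMAX = VLEN×LMUL/SEW = 128×4/32 = 16
vl ← min(13, 16) = 13
vd[0] xor(0xc1,0x74) -> 0xb5
vd[1] xor(0xe5,0x1f) -> 0xfa
vd[2] xor(0x83,0xac) -> 0x2f
vd[3] xor(0x84,0xab) -> 0x2f
vd[4] xor(0x04,0xd5) -> 0xd1
vd[5] xor(0x3b,0x29) -> 0x12
vd[6] xor(0x15,0x61) -> 0x74
vd[7] xor(0xc9,0xf7) -> 0x3e
vd[8] xor(0xfc,0x83) -> 0x7f
vd[9] xor(0xcb,0xfe) -> 0x35
vd[10] xor(0x1e,0xcf) -> 0xd1
vd[11] xor(0xc7,0x4a) -> 0x8d
vd[12] xor(0xd2,0x87) -> 0x55
vd[13] tail/keep -> 0xcc
vd[14] tail/keep -> 0x66
vd[15] tail/keep -> 0x32

vd[13] = 204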